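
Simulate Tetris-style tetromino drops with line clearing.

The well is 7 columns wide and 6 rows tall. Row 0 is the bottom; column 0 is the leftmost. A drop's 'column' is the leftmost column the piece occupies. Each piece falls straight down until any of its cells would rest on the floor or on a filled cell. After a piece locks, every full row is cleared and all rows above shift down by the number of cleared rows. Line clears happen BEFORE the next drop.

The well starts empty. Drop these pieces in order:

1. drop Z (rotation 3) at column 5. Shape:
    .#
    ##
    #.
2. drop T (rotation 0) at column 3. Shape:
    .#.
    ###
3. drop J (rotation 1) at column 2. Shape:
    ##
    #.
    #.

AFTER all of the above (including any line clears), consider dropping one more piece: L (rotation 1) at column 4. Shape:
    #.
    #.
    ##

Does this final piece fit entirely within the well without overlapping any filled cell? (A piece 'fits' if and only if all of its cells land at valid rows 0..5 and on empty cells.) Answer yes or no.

Drop 1: Z rot3 at col 5 lands with bottom-row=0; cleared 0 line(s) (total 0); column heights now [0 0 0 0 0 2 3], max=3
Drop 2: T rot0 at col 3 lands with bottom-row=2; cleared 0 line(s) (total 0); column heights now [0 0 0 3 4 3 3], max=4
Drop 3: J rot1 at col 2 lands with bottom-row=1; cleared 0 line(s) (total 0); column heights now [0 0 4 4 4 3 3], max=4
Test piece L rot1 at col 4 (width 2): heights before test = [0 0 4 4 4 3 3]; fits = False

Answer: no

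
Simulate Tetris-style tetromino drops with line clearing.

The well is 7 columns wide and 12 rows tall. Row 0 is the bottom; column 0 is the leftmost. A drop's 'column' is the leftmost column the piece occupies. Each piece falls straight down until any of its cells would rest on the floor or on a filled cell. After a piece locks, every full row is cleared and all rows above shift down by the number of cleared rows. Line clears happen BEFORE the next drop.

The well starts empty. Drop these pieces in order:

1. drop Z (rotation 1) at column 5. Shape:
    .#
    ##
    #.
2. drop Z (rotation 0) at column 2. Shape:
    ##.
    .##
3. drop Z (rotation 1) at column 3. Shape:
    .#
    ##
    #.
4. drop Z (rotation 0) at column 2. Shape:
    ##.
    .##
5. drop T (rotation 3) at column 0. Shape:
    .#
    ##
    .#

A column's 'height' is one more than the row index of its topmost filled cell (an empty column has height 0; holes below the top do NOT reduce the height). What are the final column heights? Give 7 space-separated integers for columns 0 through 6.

Answer: 2 3 7 7 6 2 3

Derivation:
Drop 1: Z rot1 at col 5 lands with bottom-row=0; cleared 0 line(s) (total 0); column heights now [0 0 0 0 0 2 3], max=3
Drop 2: Z rot0 at col 2 lands with bottom-row=0; cleared 0 line(s) (total 0); column heights now [0 0 2 2 1 2 3], max=3
Drop 3: Z rot1 at col 3 lands with bottom-row=2; cleared 0 line(s) (total 0); column heights now [0 0 2 4 5 2 3], max=5
Drop 4: Z rot0 at col 2 lands with bottom-row=5; cleared 0 line(s) (total 0); column heights now [0 0 7 7 6 2 3], max=7
Drop 5: T rot3 at col 0 lands with bottom-row=0; cleared 0 line(s) (total 0); column heights now [2 3 7 7 6 2 3], max=7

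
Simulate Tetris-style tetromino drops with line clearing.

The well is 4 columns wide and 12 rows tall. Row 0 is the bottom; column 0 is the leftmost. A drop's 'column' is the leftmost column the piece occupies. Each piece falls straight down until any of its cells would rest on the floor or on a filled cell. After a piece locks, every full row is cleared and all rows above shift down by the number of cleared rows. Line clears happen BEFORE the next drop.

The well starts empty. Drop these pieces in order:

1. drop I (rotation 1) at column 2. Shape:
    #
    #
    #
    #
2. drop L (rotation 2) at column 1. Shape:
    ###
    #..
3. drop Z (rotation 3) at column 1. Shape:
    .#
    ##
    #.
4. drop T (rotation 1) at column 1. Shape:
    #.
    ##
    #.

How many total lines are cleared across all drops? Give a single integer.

Answer: 0

Derivation:
Drop 1: I rot1 at col 2 lands with bottom-row=0; cleared 0 line(s) (total 0); column heights now [0 0 4 0], max=4
Drop 2: L rot2 at col 1 lands with bottom-row=3; cleared 0 line(s) (total 0); column heights now [0 5 5 5], max=5
Drop 3: Z rot3 at col 1 lands with bottom-row=5; cleared 0 line(s) (total 0); column heights now [0 7 8 5], max=8
Drop 4: T rot1 at col 1 lands with bottom-row=7; cleared 0 line(s) (total 0); column heights now [0 10 9 5], max=10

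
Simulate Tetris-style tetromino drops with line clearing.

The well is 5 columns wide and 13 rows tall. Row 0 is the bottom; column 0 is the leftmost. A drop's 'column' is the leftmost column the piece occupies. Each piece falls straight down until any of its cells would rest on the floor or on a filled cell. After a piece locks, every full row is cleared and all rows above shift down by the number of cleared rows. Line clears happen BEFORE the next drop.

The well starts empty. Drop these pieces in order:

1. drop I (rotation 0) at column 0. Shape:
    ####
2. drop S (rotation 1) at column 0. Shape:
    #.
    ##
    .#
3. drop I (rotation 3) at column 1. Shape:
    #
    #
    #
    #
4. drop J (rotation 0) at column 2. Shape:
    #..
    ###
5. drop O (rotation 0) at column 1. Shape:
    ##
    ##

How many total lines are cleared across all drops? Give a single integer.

Drop 1: I rot0 at col 0 lands with bottom-row=0; cleared 0 line(s) (total 0); column heights now [1 1 1 1 0], max=1
Drop 2: S rot1 at col 0 lands with bottom-row=1; cleared 0 line(s) (total 0); column heights now [4 3 1 1 0], max=4
Drop 3: I rot3 at col 1 lands with bottom-row=3; cleared 0 line(s) (total 0); column heights now [4 7 1 1 0], max=7
Drop 4: J rot0 at col 2 lands with bottom-row=1; cleared 0 line(s) (total 0); column heights now [4 7 3 2 2], max=7
Drop 5: O rot0 at col 1 lands with bottom-row=7; cleared 0 line(s) (total 0); column heights now [4 9 9 2 2], max=9

Answer: 0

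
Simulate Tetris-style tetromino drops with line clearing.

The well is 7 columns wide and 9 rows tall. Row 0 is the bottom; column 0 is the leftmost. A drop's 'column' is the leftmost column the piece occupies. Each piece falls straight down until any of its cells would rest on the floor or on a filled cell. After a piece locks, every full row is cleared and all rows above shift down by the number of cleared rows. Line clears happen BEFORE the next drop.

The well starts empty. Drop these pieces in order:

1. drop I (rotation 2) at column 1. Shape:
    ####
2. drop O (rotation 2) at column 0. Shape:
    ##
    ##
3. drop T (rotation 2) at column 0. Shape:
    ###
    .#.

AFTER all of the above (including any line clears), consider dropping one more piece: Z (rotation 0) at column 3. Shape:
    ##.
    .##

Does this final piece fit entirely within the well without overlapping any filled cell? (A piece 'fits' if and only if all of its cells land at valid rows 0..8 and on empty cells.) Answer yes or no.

Answer: yes

Derivation:
Drop 1: I rot2 at col 1 lands with bottom-row=0; cleared 0 line(s) (total 0); column heights now [0 1 1 1 1 0 0], max=1
Drop 2: O rot2 at col 0 lands with bottom-row=1; cleared 0 line(s) (total 0); column heights now [3 3 1 1 1 0 0], max=3
Drop 3: T rot2 at col 0 lands with bottom-row=3; cleared 0 line(s) (total 0); column heights now [5 5 5 1 1 0 0], max=5
Test piece Z rot0 at col 3 (width 3): heights before test = [5 5 5 1 1 0 0]; fits = True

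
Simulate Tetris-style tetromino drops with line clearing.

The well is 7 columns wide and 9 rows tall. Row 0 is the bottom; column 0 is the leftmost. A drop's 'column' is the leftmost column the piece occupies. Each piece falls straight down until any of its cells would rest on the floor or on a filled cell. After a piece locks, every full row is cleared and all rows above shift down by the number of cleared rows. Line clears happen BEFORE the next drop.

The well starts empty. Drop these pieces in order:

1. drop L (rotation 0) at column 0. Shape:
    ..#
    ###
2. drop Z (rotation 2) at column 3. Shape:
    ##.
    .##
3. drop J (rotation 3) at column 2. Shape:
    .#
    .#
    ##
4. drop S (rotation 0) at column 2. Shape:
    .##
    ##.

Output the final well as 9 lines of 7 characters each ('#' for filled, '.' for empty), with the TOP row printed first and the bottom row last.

Answer: .......
.......
...##..
..##...
...#...
...#...
..##...
..###..
###.##.

Derivation:
Drop 1: L rot0 at col 0 lands with bottom-row=0; cleared 0 line(s) (total 0); column heights now [1 1 2 0 0 0 0], max=2
Drop 2: Z rot2 at col 3 lands with bottom-row=0; cleared 0 line(s) (total 0); column heights now [1 1 2 2 2 1 0], max=2
Drop 3: J rot3 at col 2 lands with bottom-row=2; cleared 0 line(s) (total 0); column heights now [1 1 3 5 2 1 0], max=5
Drop 4: S rot0 at col 2 lands with bottom-row=5; cleared 0 line(s) (total 0); column heights now [1 1 6 7 7 1 0], max=7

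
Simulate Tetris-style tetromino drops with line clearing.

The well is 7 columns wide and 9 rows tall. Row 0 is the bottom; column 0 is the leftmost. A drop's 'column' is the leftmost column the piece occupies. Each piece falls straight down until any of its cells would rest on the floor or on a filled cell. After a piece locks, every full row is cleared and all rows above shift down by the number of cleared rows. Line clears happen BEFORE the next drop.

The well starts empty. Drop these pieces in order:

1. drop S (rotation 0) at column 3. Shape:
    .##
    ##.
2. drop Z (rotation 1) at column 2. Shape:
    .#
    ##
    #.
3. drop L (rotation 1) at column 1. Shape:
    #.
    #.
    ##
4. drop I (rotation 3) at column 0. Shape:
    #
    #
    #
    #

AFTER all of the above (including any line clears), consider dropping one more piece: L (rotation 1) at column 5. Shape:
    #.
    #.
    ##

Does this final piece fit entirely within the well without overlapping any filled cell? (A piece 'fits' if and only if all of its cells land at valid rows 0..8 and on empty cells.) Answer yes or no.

Drop 1: S rot0 at col 3 lands with bottom-row=0; cleared 0 line(s) (total 0); column heights now [0 0 0 1 2 2 0], max=2
Drop 2: Z rot1 at col 2 lands with bottom-row=0; cleared 0 line(s) (total 0); column heights now [0 0 2 3 2 2 0], max=3
Drop 3: L rot1 at col 1 lands with bottom-row=2; cleared 0 line(s) (total 0); column heights now [0 5 3 3 2 2 0], max=5
Drop 4: I rot3 at col 0 lands with bottom-row=0; cleared 0 line(s) (total 0); column heights now [4 5 3 3 2 2 0], max=5
Test piece L rot1 at col 5 (width 2): heights before test = [4 5 3 3 2 2 0]; fits = True

Answer: yes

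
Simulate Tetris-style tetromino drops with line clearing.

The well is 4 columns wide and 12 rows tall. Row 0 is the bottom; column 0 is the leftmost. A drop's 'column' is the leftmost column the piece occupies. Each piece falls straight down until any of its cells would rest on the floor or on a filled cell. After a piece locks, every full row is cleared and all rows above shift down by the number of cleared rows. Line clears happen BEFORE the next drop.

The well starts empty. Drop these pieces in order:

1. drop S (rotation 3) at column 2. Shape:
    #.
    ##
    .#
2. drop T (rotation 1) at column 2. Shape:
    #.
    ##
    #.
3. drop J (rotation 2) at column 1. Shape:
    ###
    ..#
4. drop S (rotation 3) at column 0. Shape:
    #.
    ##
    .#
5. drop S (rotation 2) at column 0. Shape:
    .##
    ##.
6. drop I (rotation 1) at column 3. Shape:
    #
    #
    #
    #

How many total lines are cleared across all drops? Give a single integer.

Answer: 0

Derivation:
Drop 1: S rot3 at col 2 lands with bottom-row=0; cleared 0 line(s) (total 0); column heights now [0 0 3 2], max=3
Drop 2: T rot1 at col 2 lands with bottom-row=3; cleared 0 line(s) (total 0); column heights now [0 0 6 5], max=6
Drop 3: J rot2 at col 1 lands with bottom-row=5; cleared 0 line(s) (total 0); column heights now [0 7 7 7], max=7
Drop 4: S rot3 at col 0 lands with bottom-row=7; cleared 0 line(s) (total 0); column heights now [10 9 7 7], max=10
Drop 5: S rot2 at col 0 lands with bottom-row=10; cleared 0 line(s) (total 0); column heights now [11 12 12 7], max=12
Drop 6: I rot1 at col 3 lands with bottom-row=7; cleared 0 line(s) (total 0); column heights now [11 12 12 11], max=12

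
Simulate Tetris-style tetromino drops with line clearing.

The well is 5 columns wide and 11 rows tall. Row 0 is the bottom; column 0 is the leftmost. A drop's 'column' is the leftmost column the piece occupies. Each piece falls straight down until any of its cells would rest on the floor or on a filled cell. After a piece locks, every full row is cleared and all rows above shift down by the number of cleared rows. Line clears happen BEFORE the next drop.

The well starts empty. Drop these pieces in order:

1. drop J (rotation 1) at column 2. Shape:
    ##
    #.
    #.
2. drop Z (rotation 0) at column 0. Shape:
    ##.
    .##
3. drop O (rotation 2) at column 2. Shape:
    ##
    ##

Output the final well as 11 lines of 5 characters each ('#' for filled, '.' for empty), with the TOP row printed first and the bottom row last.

Answer: .....
.....
.....
.....
.....
..##.
####.
.##..
..##.
..#..
..#..

Derivation:
Drop 1: J rot1 at col 2 lands with bottom-row=0; cleared 0 line(s) (total 0); column heights now [0 0 3 3 0], max=3
Drop 2: Z rot0 at col 0 lands with bottom-row=3; cleared 0 line(s) (total 0); column heights now [5 5 4 3 0], max=5
Drop 3: O rot2 at col 2 lands with bottom-row=4; cleared 0 line(s) (total 0); column heights now [5 5 6 6 0], max=6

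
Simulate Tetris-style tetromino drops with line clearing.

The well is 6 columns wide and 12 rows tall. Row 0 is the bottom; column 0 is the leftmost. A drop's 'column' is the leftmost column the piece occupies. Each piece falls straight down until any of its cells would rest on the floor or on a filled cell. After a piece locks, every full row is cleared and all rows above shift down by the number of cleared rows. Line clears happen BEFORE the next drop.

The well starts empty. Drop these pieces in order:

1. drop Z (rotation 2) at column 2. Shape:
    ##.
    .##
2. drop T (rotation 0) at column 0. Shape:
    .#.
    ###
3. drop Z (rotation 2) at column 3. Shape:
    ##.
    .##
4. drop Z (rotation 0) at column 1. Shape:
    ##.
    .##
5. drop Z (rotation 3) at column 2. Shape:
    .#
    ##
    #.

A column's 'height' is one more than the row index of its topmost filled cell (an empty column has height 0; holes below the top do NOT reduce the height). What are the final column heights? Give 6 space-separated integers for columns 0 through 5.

Answer: 3 5 7 8 3 2

Derivation:
Drop 1: Z rot2 at col 2 lands with bottom-row=0; cleared 0 line(s) (total 0); column heights now [0 0 2 2 1 0], max=2
Drop 2: T rot0 at col 0 lands with bottom-row=2; cleared 0 line(s) (total 0); column heights now [3 4 3 2 1 0], max=4
Drop 3: Z rot2 at col 3 lands with bottom-row=1; cleared 0 line(s) (total 0); column heights now [3 4 3 3 3 2], max=4
Drop 4: Z rot0 at col 1 lands with bottom-row=3; cleared 0 line(s) (total 0); column heights now [3 5 5 4 3 2], max=5
Drop 5: Z rot3 at col 2 lands with bottom-row=5; cleared 0 line(s) (total 0); column heights now [3 5 7 8 3 2], max=8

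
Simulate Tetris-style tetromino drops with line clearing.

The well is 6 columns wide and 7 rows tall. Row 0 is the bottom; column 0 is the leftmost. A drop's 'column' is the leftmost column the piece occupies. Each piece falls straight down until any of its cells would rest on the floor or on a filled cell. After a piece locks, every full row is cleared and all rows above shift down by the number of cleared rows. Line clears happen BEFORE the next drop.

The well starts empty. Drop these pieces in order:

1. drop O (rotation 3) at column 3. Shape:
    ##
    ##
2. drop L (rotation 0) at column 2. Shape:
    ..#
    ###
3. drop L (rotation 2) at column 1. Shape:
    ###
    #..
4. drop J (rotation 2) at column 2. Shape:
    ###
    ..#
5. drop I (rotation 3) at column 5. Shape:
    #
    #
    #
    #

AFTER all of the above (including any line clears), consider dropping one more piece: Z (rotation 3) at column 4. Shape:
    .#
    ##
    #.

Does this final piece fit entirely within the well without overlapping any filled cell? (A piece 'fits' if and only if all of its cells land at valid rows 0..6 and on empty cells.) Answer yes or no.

Answer: no

Derivation:
Drop 1: O rot3 at col 3 lands with bottom-row=0; cleared 0 line(s) (total 0); column heights now [0 0 0 2 2 0], max=2
Drop 2: L rot0 at col 2 lands with bottom-row=2; cleared 0 line(s) (total 0); column heights now [0 0 3 3 4 0], max=4
Drop 3: L rot2 at col 1 lands with bottom-row=2; cleared 0 line(s) (total 0); column heights now [0 4 4 4 4 0], max=4
Drop 4: J rot2 at col 2 lands with bottom-row=4; cleared 0 line(s) (total 0); column heights now [0 4 6 6 6 0], max=6
Drop 5: I rot3 at col 5 lands with bottom-row=0; cleared 0 line(s) (total 0); column heights now [0 4 6 6 6 4], max=6
Test piece Z rot3 at col 4 (width 2): heights before test = [0 4 6 6 6 4]; fits = False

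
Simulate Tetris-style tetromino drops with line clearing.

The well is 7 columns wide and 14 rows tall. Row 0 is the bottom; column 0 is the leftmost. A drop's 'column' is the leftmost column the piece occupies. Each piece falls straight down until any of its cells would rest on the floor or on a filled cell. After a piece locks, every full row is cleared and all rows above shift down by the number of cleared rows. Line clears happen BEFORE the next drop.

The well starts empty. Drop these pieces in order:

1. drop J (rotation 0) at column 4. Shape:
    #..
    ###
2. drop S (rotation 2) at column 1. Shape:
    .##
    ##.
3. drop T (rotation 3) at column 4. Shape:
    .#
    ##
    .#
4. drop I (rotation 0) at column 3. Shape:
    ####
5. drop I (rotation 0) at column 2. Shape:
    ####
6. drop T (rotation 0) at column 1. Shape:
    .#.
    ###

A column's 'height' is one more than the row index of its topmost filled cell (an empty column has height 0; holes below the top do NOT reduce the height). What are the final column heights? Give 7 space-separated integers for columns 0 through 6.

Drop 1: J rot0 at col 4 lands with bottom-row=0; cleared 0 line(s) (total 0); column heights now [0 0 0 0 2 1 1], max=2
Drop 2: S rot2 at col 1 lands with bottom-row=0; cleared 0 line(s) (total 0); column heights now [0 1 2 2 2 1 1], max=2
Drop 3: T rot3 at col 4 lands with bottom-row=1; cleared 0 line(s) (total 0); column heights now [0 1 2 2 3 4 1], max=4
Drop 4: I rot0 at col 3 lands with bottom-row=4; cleared 0 line(s) (total 0); column heights now [0 1 2 5 5 5 5], max=5
Drop 5: I rot0 at col 2 lands with bottom-row=5; cleared 0 line(s) (total 0); column heights now [0 1 6 6 6 6 5], max=6
Drop 6: T rot0 at col 1 lands with bottom-row=6; cleared 0 line(s) (total 0); column heights now [0 7 8 7 6 6 5], max=8

Answer: 0 7 8 7 6 6 5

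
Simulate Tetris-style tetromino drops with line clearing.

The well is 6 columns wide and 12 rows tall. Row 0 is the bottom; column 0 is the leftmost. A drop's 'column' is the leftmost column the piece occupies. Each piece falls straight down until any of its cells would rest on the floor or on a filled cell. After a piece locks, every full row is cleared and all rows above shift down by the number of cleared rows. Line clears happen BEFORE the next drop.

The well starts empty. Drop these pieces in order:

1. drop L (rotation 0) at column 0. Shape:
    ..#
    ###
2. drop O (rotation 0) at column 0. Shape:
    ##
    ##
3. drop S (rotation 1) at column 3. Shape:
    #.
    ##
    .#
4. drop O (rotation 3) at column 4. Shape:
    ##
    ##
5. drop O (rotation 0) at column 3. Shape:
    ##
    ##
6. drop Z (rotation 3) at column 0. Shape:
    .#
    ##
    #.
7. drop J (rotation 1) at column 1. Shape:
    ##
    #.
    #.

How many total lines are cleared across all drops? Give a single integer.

Drop 1: L rot0 at col 0 lands with bottom-row=0; cleared 0 line(s) (total 0); column heights now [1 1 2 0 0 0], max=2
Drop 2: O rot0 at col 0 lands with bottom-row=1; cleared 0 line(s) (total 0); column heights now [3 3 2 0 0 0], max=3
Drop 3: S rot1 at col 3 lands with bottom-row=0; cleared 0 line(s) (total 0); column heights now [3 3 2 3 2 0], max=3
Drop 4: O rot3 at col 4 lands with bottom-row=2; cleared 0 line(s) (total 0); column heights now [3 3 2 3 4 4], max=4
Drop 5: O rot0 at col 3 lands with bottom-row=4; cleared 0 line(s) (total 0); column heights now [3 3 2 6 6 4], max=6
Drop 6: Z rot3 at col 0 lands with bottom-row=3; cleared 0 line(s) (total 0); column heights now [5 6 2 6 6 4], max=6
Drop 7: J rot1 at col 1 lands with bottom-row=6; cleared 0 line(s) (total 0); column heights now [5 9 9 6 6 4], max=9

Answer: 0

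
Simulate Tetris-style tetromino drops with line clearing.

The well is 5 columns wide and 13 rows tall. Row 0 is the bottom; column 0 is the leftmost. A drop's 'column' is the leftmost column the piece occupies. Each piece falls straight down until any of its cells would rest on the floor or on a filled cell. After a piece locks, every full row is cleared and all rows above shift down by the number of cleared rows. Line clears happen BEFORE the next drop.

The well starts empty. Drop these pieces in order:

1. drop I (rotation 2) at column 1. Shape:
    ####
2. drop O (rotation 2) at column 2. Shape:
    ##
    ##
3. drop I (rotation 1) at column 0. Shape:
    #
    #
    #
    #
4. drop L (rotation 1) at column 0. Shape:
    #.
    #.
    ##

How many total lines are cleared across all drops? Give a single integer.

Drop 1: I rot2 at col 1 lands with bottom-row=0; cleared 0 line(s) (total 0); column heights now [0 1 1 1 1], max=1
Drop 2: O rot2 at col 2 lands with bottom-row=1; cleared 0 line(s) (total 0); column heights now [0 1 3 3 1], max=3
Drop 3: I rot1 at col 0 lands with bottom-row=0; cleared 1 line(s) (total 1); column heights now [3 0 2 2 0], max=3
Drop 4: L rot1 at col 0 lands with bottom-row=3; cleared 0 line(s) (total 1); column heights now [6 4 2 2 0], max=6

Answer: 1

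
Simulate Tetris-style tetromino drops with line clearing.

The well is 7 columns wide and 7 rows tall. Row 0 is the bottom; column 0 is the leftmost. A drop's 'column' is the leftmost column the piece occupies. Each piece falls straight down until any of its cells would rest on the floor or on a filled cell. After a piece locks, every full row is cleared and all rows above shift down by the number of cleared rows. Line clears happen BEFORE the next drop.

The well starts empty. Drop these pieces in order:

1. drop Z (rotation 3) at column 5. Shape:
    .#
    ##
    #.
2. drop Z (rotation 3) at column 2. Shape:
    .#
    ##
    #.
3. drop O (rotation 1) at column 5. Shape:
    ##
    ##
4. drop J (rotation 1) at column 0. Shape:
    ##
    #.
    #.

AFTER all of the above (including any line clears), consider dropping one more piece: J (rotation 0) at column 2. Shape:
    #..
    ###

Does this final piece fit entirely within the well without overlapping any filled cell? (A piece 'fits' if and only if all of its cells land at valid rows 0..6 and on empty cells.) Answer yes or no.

Drop 1: Z rot3 at col 5 lands with bottom-row=0; cleared 0 line(s) (total 0); column heights now [0 0 0 0 0 2 3], max=3
Drop 2: Z rot3 at col 2 lands with bottom-row=0; cleared 0 line(s) (total 0); column heights now [0 0 2 3 0 2 3], max=3
Drop 3: O rot1 at col 5 lands with bottom-row=3; cleared 0 line(s) (total 0); column heights now [0 0 2 3 0 5 5], max=5
Drop 4: J rot1 at col 0 lands with bottom-row=0; cleared 0 line(s) (total 0); column heights now [3 3 2 3 0 5 5], max=5
Test piece J rot0 at col 2 (width 3): heights before test = [3 3 2 3 0 5 5]; fits = True

Answer: yes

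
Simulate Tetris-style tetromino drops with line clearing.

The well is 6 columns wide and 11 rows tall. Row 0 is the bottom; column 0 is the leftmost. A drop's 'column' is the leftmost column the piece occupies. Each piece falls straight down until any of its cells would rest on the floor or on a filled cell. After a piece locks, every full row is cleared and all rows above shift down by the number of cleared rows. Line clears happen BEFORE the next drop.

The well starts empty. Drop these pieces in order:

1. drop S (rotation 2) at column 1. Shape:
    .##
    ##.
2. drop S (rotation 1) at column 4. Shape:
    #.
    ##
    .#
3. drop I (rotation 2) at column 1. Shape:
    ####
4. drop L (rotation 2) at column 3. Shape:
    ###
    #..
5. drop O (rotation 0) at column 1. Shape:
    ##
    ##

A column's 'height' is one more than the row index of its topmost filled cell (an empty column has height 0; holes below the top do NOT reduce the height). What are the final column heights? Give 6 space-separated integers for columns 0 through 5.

Drop 1: S rot2 at col 1 lands with bottom-row=0; cleared 0 line(s) (total 0); column heights now [0 1 2 2 0 0], max=2
Drop 2: S rot1 at col 4 lands with bottom-row=0; cleared 0 line(s) (total 0); column heights now [0 1 2 2 3 2], max=3
Drop 3: I rot2 at col 1 lands with bottom-row=3; cleared 0 line(s) (total 0); column heights now [0 4 4 4 4 2], max=4
Drop 4: L rot2 at col 3 lands with bottom-row=4; cleared 0 line(s) (total 0); column heights now [0 4 4 6 6 6], max=6
Drop 5: O rot0 at col 1 lands with bottom-row=4; cleared 0 line(s) (total 0); column heights now [0 6 6 6 6 6], max=6

Answer: 0 6 6 6 6 6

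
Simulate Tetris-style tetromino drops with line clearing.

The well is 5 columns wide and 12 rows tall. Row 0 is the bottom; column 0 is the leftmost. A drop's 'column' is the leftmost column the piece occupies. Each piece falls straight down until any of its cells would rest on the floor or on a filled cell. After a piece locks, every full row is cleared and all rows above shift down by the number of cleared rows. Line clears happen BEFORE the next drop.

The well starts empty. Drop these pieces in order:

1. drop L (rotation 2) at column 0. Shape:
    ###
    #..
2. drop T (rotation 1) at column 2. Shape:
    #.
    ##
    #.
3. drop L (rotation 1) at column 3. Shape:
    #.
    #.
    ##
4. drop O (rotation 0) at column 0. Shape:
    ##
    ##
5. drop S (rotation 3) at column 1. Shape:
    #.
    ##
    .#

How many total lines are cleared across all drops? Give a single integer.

Answer: 0

Derivation:
Drop 1: L rot2 at col 0 lands with bottom-row=0; cleared 0 line(s) (total 0); column heights now [2 2 2 0 0], max=2
Drop 2: T rot1 at col 2 lands with bottom-row=2; cleared 0 line(s) (total 0); column heights now [2 2 5 4 0], max=5
Drop 3: L rot1 at col 3 lands with bottom-row=4; cleared 0 line(s) (total 0); column heights now [2 2 5 7 5], max=7
Drop 4: O rot0 at col 0 lands with bottom-row=2; cleared 0 line(s) (total 0); column heights now [4 4 5 7 5], max=7
Drop 5: S rot3 at col 1 lands with bottom-row=5; cleared 0 line(s) (total 0); column heights now [4 8 7 7 5], max=8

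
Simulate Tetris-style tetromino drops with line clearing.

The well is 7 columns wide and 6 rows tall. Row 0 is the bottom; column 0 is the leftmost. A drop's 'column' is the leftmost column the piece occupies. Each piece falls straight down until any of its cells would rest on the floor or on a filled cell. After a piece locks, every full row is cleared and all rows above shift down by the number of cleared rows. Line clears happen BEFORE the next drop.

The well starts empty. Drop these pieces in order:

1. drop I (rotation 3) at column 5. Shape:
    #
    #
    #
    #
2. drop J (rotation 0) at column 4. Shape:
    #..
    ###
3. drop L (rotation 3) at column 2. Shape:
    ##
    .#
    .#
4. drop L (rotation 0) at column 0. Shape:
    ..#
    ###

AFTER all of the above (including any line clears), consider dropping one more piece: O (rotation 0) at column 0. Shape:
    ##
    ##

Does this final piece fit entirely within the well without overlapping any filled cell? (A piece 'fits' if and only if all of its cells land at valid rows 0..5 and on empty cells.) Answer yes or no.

Drop 1: I rot3 at col 5 lands with bottom-row=0; cleared 0 line(s) (total 0); column heights now [0 0 0 0 0 4 0], max=4
Drop 2: J rot0 at col 4 lands with bottom-row=4; cleared 0 line(s) (total 0); column heights now [0 0 0 0 6 5 5], max=6
Drop 3: L rot3 at col 2 lands with bottom-row=0; cleared 0 line(s) (total 0); column heights now [0 0 3 3 6 5 5], max=6
Drop 4: L rot0 at col 0 lands with bottom-row=3; cleared 0 line(s) (total 0); column heights now [4 4 5 3 6 5 5], max=6
Test piece O rot0 at col 0 (width 2): heights before test = [4 4 5 3 6 5 5]; fits = True

Answer: yes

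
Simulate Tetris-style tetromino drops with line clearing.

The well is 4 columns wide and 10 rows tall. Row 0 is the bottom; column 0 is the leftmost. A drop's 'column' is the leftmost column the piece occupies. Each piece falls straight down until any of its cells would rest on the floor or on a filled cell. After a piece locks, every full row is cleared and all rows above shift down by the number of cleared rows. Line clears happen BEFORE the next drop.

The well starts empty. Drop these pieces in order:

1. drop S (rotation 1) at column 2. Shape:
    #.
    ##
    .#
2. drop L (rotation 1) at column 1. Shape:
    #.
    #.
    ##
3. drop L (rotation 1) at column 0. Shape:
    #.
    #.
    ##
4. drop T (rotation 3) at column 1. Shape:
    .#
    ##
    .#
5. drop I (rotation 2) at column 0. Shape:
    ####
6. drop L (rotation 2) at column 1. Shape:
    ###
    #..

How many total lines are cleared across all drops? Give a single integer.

Answer: 1

Derivation:
Drop 1: S rot1 at col 2 lands with bottom-row=0; cleared 0 line(s) (total 0); column heights now [0 0 3 2], max=3
Drop 2: L rot1 at col 1 lands with bottom-row=3; cleared 0 line(s) (total 0); column heights now [0 6 4 2], max=6
Drop 3: L rot1 at col 0 lands with bottom-row=6; cleared 0 line(s) (total 0); column heights now [9 7 4 2], max=9
Drop 4: T rot3 at col 1 lands with bottom-row=6; cleared 0 line(s) (total 0); column heights now [9 8 9 2], max=9
Drop 5: I rot2 at col 0 lands with bottom-row=9; cleared 1 line(s) (total 1); column heights now [9 8 9 2], max=9
Drop 6: L rot2 at col 1 lands with bottom-row=8; cleared 0 line(s) (total 1); column heights now [9 10 10 10], max=10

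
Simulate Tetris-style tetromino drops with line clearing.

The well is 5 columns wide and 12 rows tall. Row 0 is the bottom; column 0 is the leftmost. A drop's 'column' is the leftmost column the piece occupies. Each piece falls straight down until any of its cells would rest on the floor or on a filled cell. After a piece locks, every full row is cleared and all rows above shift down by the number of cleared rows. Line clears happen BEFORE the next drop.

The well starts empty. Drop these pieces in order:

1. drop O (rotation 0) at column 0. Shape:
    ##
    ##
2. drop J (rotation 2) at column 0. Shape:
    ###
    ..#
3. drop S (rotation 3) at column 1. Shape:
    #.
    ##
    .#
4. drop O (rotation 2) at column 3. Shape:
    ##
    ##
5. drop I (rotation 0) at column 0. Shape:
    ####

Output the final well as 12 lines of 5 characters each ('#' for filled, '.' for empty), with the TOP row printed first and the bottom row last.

Answer: .....
.....
.....
.....
.....
.....
####.
.#...
.##..
..#..
###..
##.##

Derivation:
Drop 1: O rot0 at col 0 lands with bottom-row=0; cleared 0 line(s) (total 0); column heights now [2 2 0 0 0], max=2
Drop 2: J rot2 at col 0 lands with bottom-row=1; cleared 0 line(s) (total 0); column heights now [3 3 3 0 0], max=3
Drop 3: S rot3 at col 1 lands with bottom-row=3; cleared 0 line(s) (total 0); column heights now [3 6 5 0 0], max=6
Drop 4: O rot2 at col 3 lands with bottom-row=0; cleared 1 line(s) (total 1); column heights now [2 5 4 1 1], max=5
Drop 5: I rot0 at col 0 lands with bottom-row=5; cleared 0 line(s) (total 1); column heights now [6 6 6 6 1], max=6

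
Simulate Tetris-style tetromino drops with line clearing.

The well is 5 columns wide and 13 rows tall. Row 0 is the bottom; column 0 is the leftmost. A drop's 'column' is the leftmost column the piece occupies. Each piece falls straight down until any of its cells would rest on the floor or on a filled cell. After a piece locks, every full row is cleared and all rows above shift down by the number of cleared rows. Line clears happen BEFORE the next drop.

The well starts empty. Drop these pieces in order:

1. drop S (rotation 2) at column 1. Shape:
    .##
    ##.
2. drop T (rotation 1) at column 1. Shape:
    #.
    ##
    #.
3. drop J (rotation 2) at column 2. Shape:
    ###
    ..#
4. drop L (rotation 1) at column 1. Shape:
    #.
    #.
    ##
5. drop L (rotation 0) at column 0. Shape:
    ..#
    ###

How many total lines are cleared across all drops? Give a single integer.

Answer: 0

Derivation:
Drop 1: S rot2 at col 1 lands with bottom-row=0; cleared 0 line(s) (total 0); column heights now [0 1 2 2 0], max=2
Drop 2: T rot1 at col 1 lands with bottom-row=1; cleared 0 line(s) (total 0); column heights now [0 4 3 2 0], max=4
Drop 3: J rot2 at col 2 lands with bottom-row=2; cleared 0 line(s) (total 0); column heights now [0 4 4 4 4], max=4
Drop 4: L rot1 at col 1 lands with bottom-row=4; cleared 0 line(s) (total 0); column heights now [0 7 5 4 4], max=7
Drop 5: L rot0 at col 0 lands with bottom-row=7; cleared 0 line(s) (total 0); column heights now [8 8 9 4 4], max=9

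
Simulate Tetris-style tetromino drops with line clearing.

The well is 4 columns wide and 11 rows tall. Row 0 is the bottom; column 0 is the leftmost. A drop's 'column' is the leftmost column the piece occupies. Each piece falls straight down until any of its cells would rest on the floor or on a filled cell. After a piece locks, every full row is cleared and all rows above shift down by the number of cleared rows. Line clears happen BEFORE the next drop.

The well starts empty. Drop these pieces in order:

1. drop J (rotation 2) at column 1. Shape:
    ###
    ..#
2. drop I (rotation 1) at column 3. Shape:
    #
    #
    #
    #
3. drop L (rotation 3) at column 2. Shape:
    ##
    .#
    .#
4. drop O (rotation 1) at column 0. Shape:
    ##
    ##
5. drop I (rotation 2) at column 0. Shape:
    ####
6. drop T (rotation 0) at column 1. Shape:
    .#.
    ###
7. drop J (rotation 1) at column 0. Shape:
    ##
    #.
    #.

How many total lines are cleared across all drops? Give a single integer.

Answer: 2

Derivation:
Drop 1: J rot2 at col 1 lands with bottom-row=0; cleared 0 line(s) (total 0); column heights now [0 2 2 2], max=2
Drop 2: I rot1 at col 3 lands with bottom-row=2; cleared 0 line(s) (total 0); column heights now [0 2 2 6], max=6
Drop 3: L rot3 at col 2 lands with bottom-row=6; cleared 0 line(s) (total 0); column heights now [0 2 9 9], max=9
Drop 4: O rot1 at col 0 lands with bottom-row=2; cleared 0 line(s) (total 0); column heights now [4 4 9 9], max=9
Drop 5: I rot2 at col 0 lands with bottom-row=9; cleared 1 line(s) (total 1); column heights now [4 4 9 9], max=9
Drop 6: T rot0 at col 1 lands with bottom-row=9; cleared 0 line(s) (total 1); column heights now [4 10 11 10], max=11
Drop 7: J rot1 at col 0 lands with bottom-row=8; cleared 1 line(s) (total 2); column heights now [10 10 10 9], max=10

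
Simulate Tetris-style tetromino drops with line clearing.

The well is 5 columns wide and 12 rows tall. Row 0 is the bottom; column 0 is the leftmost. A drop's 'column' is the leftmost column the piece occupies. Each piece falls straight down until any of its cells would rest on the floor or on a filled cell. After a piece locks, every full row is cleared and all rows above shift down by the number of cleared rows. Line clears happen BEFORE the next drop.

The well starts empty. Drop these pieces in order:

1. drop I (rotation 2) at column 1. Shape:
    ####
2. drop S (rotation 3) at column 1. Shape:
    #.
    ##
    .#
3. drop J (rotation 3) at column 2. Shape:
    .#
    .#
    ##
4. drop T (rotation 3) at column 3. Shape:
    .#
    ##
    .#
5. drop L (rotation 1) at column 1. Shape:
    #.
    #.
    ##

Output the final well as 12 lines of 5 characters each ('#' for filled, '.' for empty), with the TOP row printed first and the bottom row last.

Answer: .....
.....
.....
.....
....#
.#.##
.#.##
.###.
.###.
.##..
..#..
.####

Derivation:
Drop 1: I rot2 at col 1 lands with bottom-row=0; cleared 0 line(s) (total 0); column heights now [0 1 1 1 1], max=1
Drop 2: S rot3 at col 1 lands with bottom-row=1; cleared 0 line(s) (total 0); column heights now [0 4 3 1 1], max=4
Drop 3: J rot3 at col 2 lands with bottom-row=3; cleared 0 line(s) (total 0); column heights now [0 4 4 6 1], max=6
Drop 4: T rot3 at col 3 lands with bottom-row=5; cleared 0 line(s) (total 0); column heights now [0 4 4 7 8], max=8
Drop 5: L rot1 at col 1 lands with bottom-row=4; cleared 0 line(s) (total 0); column heights now [0 7 5 7 8], max=8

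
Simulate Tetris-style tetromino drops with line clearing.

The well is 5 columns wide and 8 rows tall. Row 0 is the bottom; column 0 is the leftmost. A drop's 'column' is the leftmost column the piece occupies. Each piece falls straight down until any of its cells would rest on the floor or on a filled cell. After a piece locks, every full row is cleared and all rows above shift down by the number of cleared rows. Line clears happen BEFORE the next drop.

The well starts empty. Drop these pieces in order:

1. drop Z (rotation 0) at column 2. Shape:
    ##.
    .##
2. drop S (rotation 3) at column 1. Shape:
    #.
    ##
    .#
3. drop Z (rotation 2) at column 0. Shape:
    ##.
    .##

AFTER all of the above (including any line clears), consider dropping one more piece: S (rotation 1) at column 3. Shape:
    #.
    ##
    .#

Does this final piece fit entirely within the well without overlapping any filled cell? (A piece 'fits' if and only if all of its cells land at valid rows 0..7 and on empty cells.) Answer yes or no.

Drop 1: Z rot0 at col 2 lands with bottom-row=0; cleared 0 line(s) (total 0); column heights now [0 0 2 2 1], max=2
Drop 2: S rot3 at col 1 lands with bottom-row=2; cleared 0 line(s) (total 0); column heights now [0 5 4 2 1], max=5
Drop 3: Z rot2 at col 0 lands with bottom-row=5; cleared 0 line(s) (total 0); column heights now [7 7 6 2 1], max=7
Test piece S rot1 at col 3 (width 2): heights before test = [7 7 6 2 1]; fits = True

Answer: yes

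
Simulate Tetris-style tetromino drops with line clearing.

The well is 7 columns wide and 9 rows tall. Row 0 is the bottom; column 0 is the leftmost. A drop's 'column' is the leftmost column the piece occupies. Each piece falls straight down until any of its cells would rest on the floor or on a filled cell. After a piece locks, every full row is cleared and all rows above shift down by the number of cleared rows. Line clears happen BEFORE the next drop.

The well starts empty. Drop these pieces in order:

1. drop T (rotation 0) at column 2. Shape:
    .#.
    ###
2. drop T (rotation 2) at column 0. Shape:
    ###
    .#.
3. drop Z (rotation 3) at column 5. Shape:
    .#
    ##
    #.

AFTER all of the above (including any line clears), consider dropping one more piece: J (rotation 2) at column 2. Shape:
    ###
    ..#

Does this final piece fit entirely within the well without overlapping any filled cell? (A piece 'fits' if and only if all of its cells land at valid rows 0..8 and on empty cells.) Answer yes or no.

Answer: yes

Derivation:
Drop 1: T rot0 at col 2 lands with bottom-row=0; cleared 0 line(s) (total 0); column heights now [0 0 1 2 1 0 0], max=2
Drop 2: T rot2 at col 0 lands with bottom-row=0; cleared 0 line(s) (total 0); column heights now [2 2 2 2 1 0 0], max=2
Drop 3: Z rot3 at col 5 lands with bottom-row=0; cleared 0 line(s) (total 0); column heights now [2 2 2 2 1 2 3], max=3
Test piece J rot2 at col 2 (width 3): heights before test = [2 2 2 2 1 2 3]; fits = True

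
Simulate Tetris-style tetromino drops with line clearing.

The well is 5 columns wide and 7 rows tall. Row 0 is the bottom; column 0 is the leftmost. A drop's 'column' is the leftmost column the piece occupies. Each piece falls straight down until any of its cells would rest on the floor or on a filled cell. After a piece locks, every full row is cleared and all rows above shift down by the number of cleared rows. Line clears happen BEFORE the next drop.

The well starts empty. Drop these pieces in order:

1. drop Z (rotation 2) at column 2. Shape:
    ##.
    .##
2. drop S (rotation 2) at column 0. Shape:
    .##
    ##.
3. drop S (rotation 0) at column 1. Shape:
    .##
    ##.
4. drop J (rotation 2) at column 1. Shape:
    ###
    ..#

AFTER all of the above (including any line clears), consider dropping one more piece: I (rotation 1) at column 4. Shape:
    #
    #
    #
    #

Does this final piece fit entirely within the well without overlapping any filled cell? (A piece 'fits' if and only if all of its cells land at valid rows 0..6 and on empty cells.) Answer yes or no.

Drop 1: Z rot2 at col 2 lands with bottom-row=0; cleared 0 line(s) (total 0); column heights now [0 0 2 2 1], max=2
Drop 2: S rot2 at col 0 lands with bottom-row=1; cleared 0 line(s) (total 0); column heights now [2 3 3 2 1], max=3
Drop 3: S rot0 at col 1 lands with bottom-row=3; cleared 0 line(s) (total 0); column heights now [2 4 5 5 1], max=5
Drop 4: J rot2 at col 1 lands with bottom-row=5; cleared 0 line(s) (total 0); column heights now [2 7 7 7 1], max=7
Test piece I rot1 at col 4 (width 1): heights before test = [2 7 7 7 1]; fits = True

Answer: yes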